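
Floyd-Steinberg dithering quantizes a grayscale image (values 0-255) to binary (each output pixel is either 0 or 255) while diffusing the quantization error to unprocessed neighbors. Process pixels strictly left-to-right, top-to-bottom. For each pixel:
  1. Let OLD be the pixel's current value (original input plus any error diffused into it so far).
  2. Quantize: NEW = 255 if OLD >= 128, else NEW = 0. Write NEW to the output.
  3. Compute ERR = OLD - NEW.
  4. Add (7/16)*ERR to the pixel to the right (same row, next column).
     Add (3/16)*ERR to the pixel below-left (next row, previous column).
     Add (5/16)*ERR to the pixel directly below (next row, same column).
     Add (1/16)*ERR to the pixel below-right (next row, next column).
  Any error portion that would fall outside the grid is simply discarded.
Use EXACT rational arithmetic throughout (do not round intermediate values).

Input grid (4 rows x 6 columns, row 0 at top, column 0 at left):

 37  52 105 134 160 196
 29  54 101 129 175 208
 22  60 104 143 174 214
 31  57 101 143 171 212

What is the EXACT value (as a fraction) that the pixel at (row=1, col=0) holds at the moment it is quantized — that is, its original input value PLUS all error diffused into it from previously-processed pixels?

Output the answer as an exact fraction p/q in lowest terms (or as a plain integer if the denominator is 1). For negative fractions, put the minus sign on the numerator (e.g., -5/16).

(0,0): OLD=37 → NEW=0, ERR=37
(0,1): OLD=1091/16 → NEW=0, ERR=1091/16
(0,2): OLD=34517/256 → NEW=255, ERR=-30763/256
(0,3): OLD=333523/4096 → NEW=0, ERR=333523/4096
(0,4): OLD=12820421/65536 → NEW=255, ERR=-3891259/65536
(0,5): OLD=178282083/1048576 → NEW=255, ERR=-89104797/1048576
(1,0): OLD=13657/256 → NEW=0, ERR=13657/256
Target (1,0): original=29, with diffused error = 13657/256

Answer: 13657/256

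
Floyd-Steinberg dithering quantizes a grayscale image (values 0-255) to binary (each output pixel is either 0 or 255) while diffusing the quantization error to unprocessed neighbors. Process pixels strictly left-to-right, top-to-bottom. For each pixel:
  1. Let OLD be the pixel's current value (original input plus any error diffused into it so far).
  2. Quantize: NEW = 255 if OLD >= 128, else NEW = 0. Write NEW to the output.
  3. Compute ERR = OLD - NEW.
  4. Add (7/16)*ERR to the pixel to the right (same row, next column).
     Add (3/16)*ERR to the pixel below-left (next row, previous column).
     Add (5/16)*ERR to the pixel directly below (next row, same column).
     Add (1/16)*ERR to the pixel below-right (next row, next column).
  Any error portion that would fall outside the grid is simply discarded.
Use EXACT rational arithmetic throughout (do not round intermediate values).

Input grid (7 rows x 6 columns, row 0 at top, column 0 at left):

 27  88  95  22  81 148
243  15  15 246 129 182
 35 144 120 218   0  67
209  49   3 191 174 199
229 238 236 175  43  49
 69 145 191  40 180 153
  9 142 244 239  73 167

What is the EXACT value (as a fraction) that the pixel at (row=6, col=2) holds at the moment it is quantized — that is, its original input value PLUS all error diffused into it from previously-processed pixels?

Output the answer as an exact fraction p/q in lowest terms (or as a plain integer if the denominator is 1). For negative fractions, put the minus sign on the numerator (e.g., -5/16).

Answer: 4205189065340579549/18014398509481984

Derivation:
(0,0): OLD=27 → NEW=0, ERR=27
(0,1): OLD=1597/16 → NEW=0, ERR=1597/16
(0,2): OLD=35499/256 → NEW=255, ERR=-29781/256
(0,3): OLD=-118355/4096 → NEW=0, ERR=-118355/4096
(0,4): OLD=4479931/65536 → NEW=0, ERR=4479931/65536
(0,5): OLD=186548765/1048576 → NEW=255, ERR=-80838115/1048576
(1,0): OLD=69159/256 → NEW=255, ERR=3879/256
(1,1): OLD=66961/2048 → NEW=0, ERR=66961/2048
(1,2): OLD=-408219/65536 → NEW=0, ERR=-408219/65536
(1,3): OLD=62859905/262144 → NEW=255, ERR=-3986815/262144
(1,4): OLD=2138211299/16777216 → NEW=0, ERR=2138211299/16777216
(1,5): OLD=58502545221/268435456 → NEW=255, ERR=-9948496059/268435456
(2,0): OLD=1502923/32768 → NEW=0, ERR=1502923/32768
(2,1): OLD=182517993/1048576 → NEW=255, ERR=-84868887/1048576
(2,2): OLD=1372968443/16777216 → NEW=0, ERR=1372968443/16777216
(2,3): OLD=36582028771/134217728 → NEW=255, ERR=2356508131/134217728
(2,4): OLD=170120031017/4294967296 → NEW=0, ERR=170120031017/4294967296
(2,5): OLD=5546547566255/68719476736 → NEW=0, ERR=5546547566255/68719476736
(3,0): OLD=3492299163/16777216 → NEW=255, ERR=-785890917/16777216
(3,1): OLD=2875495935/134217728 → NEW=0, ERR=2875495935/134217728
(3,2): OLD=38847983533/1073741824 → NEW=0, ERR=38847983533/1073741824
(3,3): OLD=15452044910919/68719476736 → NEW=255, ERR=-2071421656761/68719476736
(3,4): OLD=104135424489447/549755813888 → NEW=255, ERR=-36052308051993/549755813888
(3,5): OLD=1741693621675817/8796093022208 → NEW=255, ERR=-501310098987223/8796093022208
(4,0): OLD=468964606517/2147483648 → NEW=255, ERR=-78643723723/2147483648
(4,1): OLD=7989645204145/34359738368 → NEW=255, ERR=-772088079695/34359738368
(4,2): OLD=256364854718403/1099511627776 → NEW=255, ERR=-24010610364477/1099511627776
(4,3): OLD=2568311039506415/17592186044416 → NEW=255, ERR=-1917696401819665/17592186044416
(4,4): OLD=-10626964640552481/281474976710656 → NEW=0, ERR=-10626964640552481/281474976710656
(4,5): OLD=47619231696710841/4503599627370496 → NEW=0, ERR=47619231696710841/4503599627370496
(5,0): OLD=29325389021347/549755813888 → NEW=0, ERR=29325389021347/549755813888
(5,1): OLD=2725590912348371/17592186044416 → NEW=255, ERR=-1760416528977709/17592186044416
(5,2): OLD=16684778858735169/140737488355328 → NEW=0, ERR=16684778858735169/140737488355328
(5,3): OLD=222287566796575451/4503599627370496 → NEW=0, ERR=222287566796575451/4503599627370496
(5,4): OLD=1666018767422894555/9007199254740992 → NEW=255, ERR=-630817042536058405/9007199254740992
(5,5): OLD=17770033926322968599/144115188075855872 → NEW=0, ERR=17770033926322968599/144115188075855872
(6,0): OLD=1944087446878297/281474976710656 → NEW=0, ERR=1944087446878297/281474976710656
(6,1): OLD=627409709227882469/4503599627370496 → NEW=255, ERR=-521008195751594011/4503599627370496
(6,2): OLD=4205189065340579549/18014398509481984 → NEW=255, ERR=-388482554577326371/18014398509481984
Target (6,2): original=244, with diffused error = 4205189065340579549/18014398509481984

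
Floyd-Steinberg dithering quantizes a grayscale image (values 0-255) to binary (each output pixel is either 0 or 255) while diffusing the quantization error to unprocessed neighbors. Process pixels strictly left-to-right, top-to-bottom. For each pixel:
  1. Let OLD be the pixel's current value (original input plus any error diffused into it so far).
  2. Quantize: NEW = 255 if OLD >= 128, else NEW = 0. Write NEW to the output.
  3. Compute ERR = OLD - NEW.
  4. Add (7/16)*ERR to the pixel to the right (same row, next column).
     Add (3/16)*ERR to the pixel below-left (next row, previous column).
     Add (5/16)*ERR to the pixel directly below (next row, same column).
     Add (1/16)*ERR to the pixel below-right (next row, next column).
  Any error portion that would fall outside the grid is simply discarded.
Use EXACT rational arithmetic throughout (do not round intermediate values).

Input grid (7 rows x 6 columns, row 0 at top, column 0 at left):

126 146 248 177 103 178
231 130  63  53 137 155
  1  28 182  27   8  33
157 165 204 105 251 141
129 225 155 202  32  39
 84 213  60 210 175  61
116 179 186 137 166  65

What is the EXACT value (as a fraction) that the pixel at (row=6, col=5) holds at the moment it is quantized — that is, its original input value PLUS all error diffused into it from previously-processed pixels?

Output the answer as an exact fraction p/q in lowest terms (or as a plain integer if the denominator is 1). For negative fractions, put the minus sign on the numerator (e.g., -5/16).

Answer: 1006901886952692037339/36893488147419103232

Derivation:
(0,0): OLD=126 → NEW=0, ERR=126
(0,1): OLD=1609/8 → NEW=255, ERR=-431/8
(0,2): OLD=28727/128 → NEW=255, ERR=-3913/128
(0,3): OLD=335105/2048 → NEW=255, ERR=-187135/2048
(0,4): OLD=2065159/32768 → NEW=0, ERR=2065159/32768
(0,5): OLD=107779377/524288 → NEW=255, ERR=-25914063/524288
(1,0): OLD=33315/128 → NEW=255, ERR=675/128
(1,1): OLD=120437/1024 → NEW=0, ERR=120437/1024
(1,2): OLD=2765721/32768 → NEW=0, ERR=2765721/32768
(1,3): OLD=9342565/131072 → NEW=0, ERR=9342565/131072
(1,4): OLD=1450395087/8388608 → NEW=255, ERR=-688699953/8388608
(1,5): OLD=14438403833/134217728 → NEW=0, ERR=14438403833/134217728
(2,0): OLD=404695/16384 → NEW=0, ERR=404695/16384
(2,1): OLD=48085677/524288 → NEW=0, ERR=48085677/524288
(2,2): OLD=2258358599/8388608 → NEW=255, ERR=119263559/8388608
(2,3): OLD=3045134543/67108864 → NEW=0, ERR=3045134543/67108864
(2,4): OLD=57597754605/2147483648 → NEW=0, ERR=57597754605/2147483648
(2,5): OLD=2515820767051/34359738368 → NEW=0, ERR=2515820767051/34359738368
(3,0): OLD=1526019687/8388608 → NEW=255, ERR=-613075353/8388608
(3,1): OLD=11133123163/67108864 → NEW=255, ERR=-5979637157/67108864
(3,2): OLD=98623392321/536870912 → NEW=255, ERR=-38278690239/536870912
(3,3): OLD=3226515463747/34359738368 → NEW=0, ERR=3226515463747/34359738368
(3,4): OLD=87144354543843/274877906944 → NEW=255, ERR=17050488273123/274877906944
(3,5): OLD=847483319249005/4398046511104 → NEW=255, ERR=-274018541082515/4398046511104
(4,0): OLD=96050769705/1073741824 → NEW=0, ERR=96050769705/1073741824
(4,1): OLD=3751309195157/17179869184 → NEW=255, ERR=-629557446763/17179869184
(4,2): OLD=70767138188335/549755813888 → NEW=255, ERR=-69420594353105/549755813888
(4,3): OLD=1612093417948043/8796093022208 → NEW=255, ERR=-630910302714997/8796093022208
(4,4): OLD=1997182344289339/140737488355328 → NEW=0, ERR=1997182344289339/140737488355328
(4,5): OLD=66687352566386621/2251799813685248 → NEW=0, ERR=66687352566386621/2251799813685248
(5,0): OLD=28885133419407/274877906944 → NEW=0, ERR=28885133419407/274877906944
(5,1): OLD=2018146701149567/8796093022208 → NEW=255, ERR=-224857019513473/8796093022208
(5,2): OLD=-449230852205339/70368744177664 → NEW=0, ERR=-449230852205339/70368744177664
(5,3): OLD=404335779604300711/2251799813685248 → NEW=255, ERR=-169873172885437529/2251799813685248
(5,4): OLD=664281359483487431/4503599627370496 → NEW=255, ERR=-484136545495989049/4503599627370496
(5,5): OLD=1737340778522805811/72057594037927936 → NEW=0, ERR=1737340778522805811/72057594037927936
(6,0): OLD=20272598937782749/140737488355328 → NEW=255, ERR=-15615460592825891/140737488355328
(6,1): OLD=287869184136304665/2251799813685248 → NEW=0, ERR=287869184136304665/2251799813685248
(6,2): OLD=2019345170619203697/9007199254740992 → NEW=255, ERR=-277490639339749263/9007199254740992
(6,3): OLD=11441562011247041357/144115188075855872 → NEW=0, ERR=11441562011247041357/144115188075855872
(6,4): OLD=384951187935313070701/2305843009213693952 → NEW=255, ERR=-203038779414178887059/2305843009213693952
(6,5): OLD=1006901886952692037339/36893488147419103232 → NEW=0, ERR=1006901886952692037339/36893488147419103232
Target (6,5): original=65, with diffused error = 1006901886952692037339/36893488147419103232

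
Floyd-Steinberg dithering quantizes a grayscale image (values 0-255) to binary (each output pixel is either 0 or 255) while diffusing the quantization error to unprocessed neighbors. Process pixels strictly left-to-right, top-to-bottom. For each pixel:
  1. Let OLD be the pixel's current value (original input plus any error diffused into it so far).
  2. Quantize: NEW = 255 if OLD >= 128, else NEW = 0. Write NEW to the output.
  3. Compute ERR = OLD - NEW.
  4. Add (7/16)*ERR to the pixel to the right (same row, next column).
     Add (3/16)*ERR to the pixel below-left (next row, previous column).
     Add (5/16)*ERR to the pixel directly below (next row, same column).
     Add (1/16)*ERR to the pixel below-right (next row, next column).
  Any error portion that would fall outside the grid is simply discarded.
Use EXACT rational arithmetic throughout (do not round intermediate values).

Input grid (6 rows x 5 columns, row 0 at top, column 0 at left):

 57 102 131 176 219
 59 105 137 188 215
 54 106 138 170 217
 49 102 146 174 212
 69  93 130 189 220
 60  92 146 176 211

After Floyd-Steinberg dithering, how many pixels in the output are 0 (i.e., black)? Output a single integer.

Answer: 13

Derivation:
(0,0): OLD=57 → NEW=0, ERR=57
(0,1): OLD=2031/16 → NEW=0, ERR=2031/16
(0,2): OLD=47753/256 → NEW=255, ERR=-17527/256
(0,3): OLD=598207/4096 → NEW=255, ERR=-446273/4096
(0,4): OLD=11228473/65536 → NEW=255, ERR=-5483207/65536
(1,0): OLD=25757/256 → NEW=0, ERR=25757/256
(1,1): OLD=367435/2048 → NEW=255, ERR=-154805/2048
(1,2): OLD=4590119/65536 → NEW=0, ERR=4590119/65536
(1,3): OLD=43156187/262144 → NEW=255, ERR=-23690533/262144
(1,4): OLD=597716017/4194304 → NEW=255, ERR=-471831503/4194304
(2,0): OLD=2335337/32768 → NEW=0, ERR=2335337/32768
(2,1): OLD=139439123/1048576 → NEW=255, ERR=-127947757/1048576
(2,2): OLD=1423284473/16777216 → NEW=0, ERR=1423284473/16777216
(2,3): OLD=43529140699/268435456 → NEW=255, ERR=-24921900581/268435456
(2,4): OLD=582309412413/4294967296 → NEW=255, ERR=-512907248067/4294967296
(3,0): OLD=811894233/16777216 → NEW=0, ERR=811894233/16777216
(3,1): OLD=14146700773/134217728 → NEW=0, ERR=14146700773/134217728
(3,2): OLD=831461466343/4294967296 → NEW=255, ERR=-263755194137/4294967296
(3,3): OLD=867848703439/8589934592 → NEW=0, ERR=867848703439/8589934592
(3,4): OLD=29285425760875/137438953472 → NEW=255, ERR=-5761507374485/137438953472
(4,0): OLD=223092243351/2147483648 → NEW=0, ERR=223092243351/2147483648
(4,1): OLD=11194254208279/68719476736 → NEW=255, ERR=-6329212359401/68719476736
(4,2): OLD=105603089242425/1099511627776 → NEW=0, ERR=105603089242425/1099511627776
(4,3): OLD=4413770450605847/17592186044416 → NEW=255, ERR=-72236990720233/17592186044416
(4,4): OLD=59508825366275361/281474976710656 → NEW=255, ERR=-12267293694941919/281474976710656
(5,0): OLD=82677819524517/1099511627776 → NEW=0, ERR=82677819524517/1099511627776
(5,1): OLD=1060960680164399/8796093022208 → NEW=0, ERR=1060960680164399/8796093022208
(5,2): OLD=62560053925284007/281474976710656 → NEW=255, ERR=-9216065135933273/281474976710656
(5,3): OLD=178143657242322697/1125899906842624 → NEW=255, ERR=-108960819002546423/1125899906842624
(5,4): OLD=2788343311177940371/18014398509481984 → NEW=255, ERR=-1805328308739965549/18014398509481984
Output grid:
  Row 0: ..###  (2 black, running=2)
  Row 1: .#.##  (2 black, running=4)
  Row 2: .#.##  (2 black, running=6)
  Row 3: ..#.#  (3 black, running=9)
  Row 4: .#.##  (2 black, running=11)
  Row 5: ..###  (2 black, running=13)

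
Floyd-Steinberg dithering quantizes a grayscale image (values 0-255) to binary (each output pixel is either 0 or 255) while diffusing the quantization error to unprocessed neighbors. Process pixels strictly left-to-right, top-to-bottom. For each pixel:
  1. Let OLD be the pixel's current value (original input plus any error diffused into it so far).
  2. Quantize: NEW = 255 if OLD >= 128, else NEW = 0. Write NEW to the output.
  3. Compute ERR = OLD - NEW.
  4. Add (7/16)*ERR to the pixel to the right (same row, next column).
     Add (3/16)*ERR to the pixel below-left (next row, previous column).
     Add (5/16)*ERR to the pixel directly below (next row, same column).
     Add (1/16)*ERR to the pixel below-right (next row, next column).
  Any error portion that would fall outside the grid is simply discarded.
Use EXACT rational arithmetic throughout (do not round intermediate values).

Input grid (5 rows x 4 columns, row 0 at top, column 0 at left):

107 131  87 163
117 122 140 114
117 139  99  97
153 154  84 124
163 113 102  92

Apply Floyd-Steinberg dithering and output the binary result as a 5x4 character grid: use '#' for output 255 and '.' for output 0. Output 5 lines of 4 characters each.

Answer: .#.#
#.#.
.#.#
#..#
#.#.

Derivation:
(0,0): OLD=107 → NEW=0, ERR=107
(0,1): OLD=2845/16 → NEW=255, ERR=-1235/16
(0,2): OLD=13627/256 → NEW=0, ERR=13627/256
(0,3): OLD=763037/4096 → NEW=255, ERR=-281443/4096
(1,0): OLD=34807/256 → NEW=255, ERR=-30473/256
(1,1): OLD=127937/2048 → NEW=0, ERR=127937/2048
(1,2): OLD=10895829/65536 → NEW=255, ERR=-5815851/65536
(1,3): OLD=59799779/1048576 → NEW=0, ERR=59799779/1048576
(2,0): OLD=2998747/32768 → NEW=0, ERR=2998747/32768
(2,1): OLD=182955801/1048576 → NEW=255, ERR=-84431079/1048576
(2,2): OLD=106195229/2097152 → NEW=0, ERR=106195229/2097152
(2,3): OLD=4410037065/33554432 → NEW=255, ERR=-4146343095/33554432
(3,0): OLD=2793420331/16777216 → NEW=255, ERR=-1484769749/16777216
(3,1): OLD=28275229621/268435456 → NEW=0, ERR=28275229621/268435456
(3,2): OLD=505542216267/4294967296 → NEW=0, ERR=505542216267/4294967296
(3,3): OLD=9623838877325/68719476736 → NEW=255, ERR=-7899627690355/68719476736
(4,0): OLD=666123778191/4294967296 → NEW=255, ERR=-429092882289/4294967296
(4,1): OLD=4080097328941/34359738368 → NEW=0, ERR=4080097328941/34359738368
(4,2): OLD=193254501651597/1099511627776 → NEW=255, ERR=-87120963431283/1099511627776
(4,3): OLD=506082964203243/17592186044416 → NEW=0, ERR=506082964203243/17592186044416
Row 0: .#.#
Row 1: #.#.
Row 2: .#.#
Row 3: #..#
Row 4: #.#.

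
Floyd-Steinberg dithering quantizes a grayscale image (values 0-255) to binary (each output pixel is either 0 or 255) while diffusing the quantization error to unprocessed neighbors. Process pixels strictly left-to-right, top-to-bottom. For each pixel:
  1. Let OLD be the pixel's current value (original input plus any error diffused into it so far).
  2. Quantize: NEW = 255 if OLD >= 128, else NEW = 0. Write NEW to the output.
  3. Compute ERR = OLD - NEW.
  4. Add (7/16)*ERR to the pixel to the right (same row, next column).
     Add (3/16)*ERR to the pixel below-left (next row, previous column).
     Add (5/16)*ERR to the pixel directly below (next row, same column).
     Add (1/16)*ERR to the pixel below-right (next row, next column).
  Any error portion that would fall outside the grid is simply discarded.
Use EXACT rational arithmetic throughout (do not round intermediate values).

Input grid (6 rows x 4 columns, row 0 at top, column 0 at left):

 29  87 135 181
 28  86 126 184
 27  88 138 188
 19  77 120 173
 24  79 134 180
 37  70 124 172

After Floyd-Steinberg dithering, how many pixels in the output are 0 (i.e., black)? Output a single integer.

(0,0): OLD=29 → NEW=0, ERR=29
(0,1): OLD=1595/16 → NEW=0, ERR=1595/16
(0,2): OLD=45725/256 → NEW=255, ERR=-19555/256
(0,3): OLD=604491/4096 → NEW=255, ERR=-439989/4096
(1,0): OLD=14273/256 → NEW=0, ERR=14273/256
(1,1): OLD=264263/2048 → NEW=255, ERR=-257977/2048
(1,2): OLD=2169811/65536 → NEW=0, ERR=2169811/65536
(1,3): OLD=167921461/1048576 → NEW=255, ERR=-99465419/1048576
(2,0): OLD=681725/32768 → NEW=0, ERR=681725/32768
(2,1): OLD=70705839/1048576 → NEW=0, ERR=70705839/1048576
(2,2): OLD=319162635/2097152 → NEW=255, ERR=-215611125/2097152
(2,3): OLD=3873735103/33554432 → NEW=0, ERR=3873735103/33554432
(3,0): OLD=639960621/16777216 → NEW=0, ERR=639960621/16777216
(3,1): OLD=25980097779/268435456 → NEW=0, ERR=25980097779/268435456
(3,2): OLD=670335977229/4294967296 → NEW=255, ERR=-424880683251/4294967296
(3,3): OLD=10951923574491/68719476736 → NEW=255, ERR=-6571542993189/68719476736
(4,0): OLD=232216358121/4294967296 → NEW=0, ERR=232216358121/4294967296
(4,1): OLD=4010974430267/34359738368 → NEW=0, ERR=4010974430267/34359738368
(4,2): OLD=156434021537499/1099511627776 → NEW=255, ERR=-123941443545381/1099511627776
(4,3): OLD=1664510488809837/17592186044416 → NEW=0, ERR=1664510488809837/17592186044416
(5,0): OLD=41662542729497/549755813888 → NEW=0, ERR=41662542729497/549755813888
(5,1): OLD=2144107587207631/17592186044416 → NEW=0, ERR=2144107587207631/17592186044416
(5,2): OLD=1470108909802203/8796093022208 → NEW=255, ERR=-772894810860837/8796093022208
(5,3): OLD=43932657989504203/281474976710656 → NEW=255, ERR=-27843461071713077/281474976710656
Output grid:
  Row 0: ..##  (2 black, running=2)
  Row 1: .#.#  (2 black, running=4)
  Row 2: ..#.  (3 black, running=7)
  Row 3: ..##  (2 black, running=9)
  Row 4: ..#.  (3 black, running=12)
  Row 5: ..##  (2 black, running=14)

Answer: 14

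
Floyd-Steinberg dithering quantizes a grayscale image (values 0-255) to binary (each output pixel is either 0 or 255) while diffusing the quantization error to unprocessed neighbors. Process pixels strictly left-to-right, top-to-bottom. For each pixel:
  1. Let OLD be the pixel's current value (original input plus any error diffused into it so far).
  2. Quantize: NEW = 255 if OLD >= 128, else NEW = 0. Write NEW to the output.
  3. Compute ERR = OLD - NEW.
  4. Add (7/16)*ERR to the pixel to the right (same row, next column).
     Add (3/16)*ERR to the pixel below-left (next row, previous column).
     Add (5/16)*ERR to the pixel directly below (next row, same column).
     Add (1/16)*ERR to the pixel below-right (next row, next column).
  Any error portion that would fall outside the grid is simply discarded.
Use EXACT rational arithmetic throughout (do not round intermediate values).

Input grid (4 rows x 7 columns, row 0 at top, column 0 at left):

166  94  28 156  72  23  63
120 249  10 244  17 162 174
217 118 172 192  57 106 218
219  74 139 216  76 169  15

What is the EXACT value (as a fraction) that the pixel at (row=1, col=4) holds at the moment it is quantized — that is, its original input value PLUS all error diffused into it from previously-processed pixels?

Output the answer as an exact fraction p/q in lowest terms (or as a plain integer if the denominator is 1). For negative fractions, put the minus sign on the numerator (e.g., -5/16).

(0,0): OLD=166 → NEW=255, ERR=-89
(0,1): OLD=881/16 → NEW=0, ERR=881/16
(0,2): OLD=13335/256 → NEW=0, ERR=13335/256
(0,3): OLD=732321/4096 → NEW=255, ERR=-312159/4096
(0,4): OLD=2533479/65536 → NEW=0, ERR=2533479/65536
(0,5): OLD=41851601/1048576 → NEW=0, ERR=41851601/1048576
(0,6): OLD=1349925815/16777216 → NEW=0, ERR=1349925815/16777216
(1,0): OLD=26243/256 → NEW=0, ERR=26243/256
(1,1): OLD=645653/2048 → NEW=255, ERR=123413/2048
(1,2): OLD=2739001/65536 → NEW=0, ERR=2739001/65536
(1,3): OLD=65266757/262144 → NEW=255, ERR=-1579963/262144
(1,4): OLD=489294127/16777216 → NEW=0, ERR=489294127/16777216
Target (1,4): original=17, with diffused error = 489294127/16777216

Answer: 489294127/16777216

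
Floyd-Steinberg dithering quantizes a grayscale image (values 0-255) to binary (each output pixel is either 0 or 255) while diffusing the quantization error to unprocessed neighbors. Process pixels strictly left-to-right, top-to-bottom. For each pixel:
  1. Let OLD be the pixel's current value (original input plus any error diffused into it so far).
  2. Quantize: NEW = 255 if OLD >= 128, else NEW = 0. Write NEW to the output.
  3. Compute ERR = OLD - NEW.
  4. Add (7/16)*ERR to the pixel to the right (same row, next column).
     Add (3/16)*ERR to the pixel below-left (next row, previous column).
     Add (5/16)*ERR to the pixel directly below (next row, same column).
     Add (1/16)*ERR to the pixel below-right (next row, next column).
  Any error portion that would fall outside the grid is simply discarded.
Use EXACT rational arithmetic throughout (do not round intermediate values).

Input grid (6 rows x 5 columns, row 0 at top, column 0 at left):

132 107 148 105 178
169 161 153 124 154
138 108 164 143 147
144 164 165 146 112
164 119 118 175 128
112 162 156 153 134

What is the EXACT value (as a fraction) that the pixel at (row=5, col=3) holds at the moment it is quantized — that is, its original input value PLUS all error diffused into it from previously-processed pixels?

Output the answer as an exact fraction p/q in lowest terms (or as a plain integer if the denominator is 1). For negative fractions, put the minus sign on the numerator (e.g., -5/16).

(0,0): OLD=132 → NEW=255, ERR=-123
(0,1): OLD=851/16 → NEW=0, ERR=851/16
(0,2): OLD=43845/256 → NEW=255, ERR=-21435/256
(0,3): OLD=280035/4096 → NEW=0, ERR=280035/4096
(0,4): OLD=13625653/65536 → NEW=255, ERR=-3086027/65536
(1,0): OLD=35977/256 → NEW=255, ERR=-29303/256
(1,1): OLD=213311/2048 → NEW=0, ERR=213311/2048
(1,2): OLD=12356523/65536 → NEW=255, ERR=-4355157/65536
(1,3): OLD=26798671/262144 → NEW=0, ERR=26798671/262144
(1,4): OLD=789715213/4194304 → NEW=255, ERR=-279832307/4194304
(2,0): OLD=3989797/32768 → NEW=0, ERR=3989797/32768
(2,1): OLD=182666087/1048576 → NEW=255, ERR=-84720793/1048576
(2,2): OLD=2240804597/16777216 → NEW=255, ERR=-2037385483/16777216
(2,3): OLD=28227238671/268435456 → NEW=0, ERR=28227238671/268435456
(2,4): OLD=766846364073/4294967296 → NEW=255, ERR=-328370296407/4294967296
(3,0): OLD=2800124245/16777216 → NEW=255, ERR=-1478065835/16777216
(3,1): OLD=11414955057/134217728 → NEW=0, ERR=11414955057/134217728
(3,2): OLD=768481329003/4294967296 → NEW=255, ERR=-326735331477/4294967296
(3,3): OLD=1062174225491/8589934592 → NEW=0, ERR=1062174225491/8589934592
(3,4): OLD=20447951040703/137438953472 → NEW=255, ERR=-14598982094657/137438953472
(4,0): OLD=327309550043/2147483648 → NEW=255, ERR=-220298780197/2147483648
(4,1): OLD=5561236769755/68719476736 → NEW=0, ERR=5561236769755/68719476736
(4,2): OLD=173868841348661/1099511627776 → NEW=255, ERR=-106506623734219/1099511627776
(4,3): OLD=2578857880817627/17592186044416 → NEW=255, ERR=-1907149560508453/17592186044416
(4,4): OLD=15510734368629885/281474976710656 → NEW=0, ERR=15510734368629885/281474976710656
(5,0): OLD=104581207788657/1099511627776 → NEW=0, ERR=104581207788657/1099511627776
(5,1): OLD=1797294344316435/8796093022208 → NEW=255, ERR=-445709376346605/8796093022208
(5,2): OLD=24851863130804267/281474976710656 → NEW=0, ERR=24851863130804267/281474976710656
(5,3): OLD=182427081873142277/1125899906842624 → NEW=255, ERR=-104677394371726843/1125899906842624
Target (5,3): original=153, with diffused error = 182427081873142277/1125899906842624

Answer: 182427081873142277/1125899906842624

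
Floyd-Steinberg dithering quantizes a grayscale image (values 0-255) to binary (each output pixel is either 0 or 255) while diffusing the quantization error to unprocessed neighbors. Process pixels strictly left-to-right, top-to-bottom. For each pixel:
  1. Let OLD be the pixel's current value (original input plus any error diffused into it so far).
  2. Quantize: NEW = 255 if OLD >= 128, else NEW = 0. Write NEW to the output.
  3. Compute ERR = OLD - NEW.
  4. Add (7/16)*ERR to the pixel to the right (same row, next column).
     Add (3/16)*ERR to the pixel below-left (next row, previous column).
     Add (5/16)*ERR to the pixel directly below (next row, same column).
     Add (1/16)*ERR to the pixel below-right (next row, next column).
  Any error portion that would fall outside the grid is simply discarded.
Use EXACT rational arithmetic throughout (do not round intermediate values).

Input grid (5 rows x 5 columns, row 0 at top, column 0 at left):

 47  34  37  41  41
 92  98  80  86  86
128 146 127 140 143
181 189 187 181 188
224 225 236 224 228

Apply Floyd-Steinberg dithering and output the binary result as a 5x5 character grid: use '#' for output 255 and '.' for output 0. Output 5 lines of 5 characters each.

Answer: .....
.#.#.
#.#.#
#####
##.##

Derivation:
(0,0): OLD=47 → NEW=0, ERR=47
(0,1): OLD=873/16 → NEW=0, ERR=873/16
(0,2): OLD=15583/256 → NEW=0, ERR=15583/256
(0,3): OLD=277017/4096 → NEW=0, ERR=277017/4096
(0,4): OLD=4626095/65536 → NEW=0, ERR=4626095/65536
(1,0): OLD=29931/256 → NEW=0, ERR=29931/256
(1,1): OLD=369773/2048 → NEW=255, ERR=-152467/2048
(1,2): OLD=5409521/65536 → NEW=0, ERR=5409521/65536
(1,3): OLD=42018269/262144 → NEW=255, ERR=-24828451/262144
(1,4): OLD=297161975/4194304 → NEW=0, ERR=297161975/4194304
(2,0): OLD=4934143/32768 → NEW=255, ERR=-3421697/32768
(2,1): OLD=104684517/1048576 → NEW=0, ERR=104684517/1048576
(2,2): OLD=2920255215/16777216 → NEW=255, ERR=-1357934865/16777216
(2,3): OLD=25081096541/268435456 → NEW=0, ERR=25081096541/268435456
(2,4): OLD=859415497291/4294967296 → NEW=255, ERR=-235801163189/4294967296
(3,0): OLD=2803258127/16777216 → NEW=255, ERR=-1474931953/16777216
(3,1): OLD=21479412707/134217728 → NEW=255, ERR=-12746107933/134217728
(3,2): OLD=618121110065/4294967296 → NEW=255, ERR=-477095550415/4294967296
(3,3): OLD=1256251168073/8589934592 → NEW=255, ERR=-934182152887/8589934592
(3,4): OLD=17743831639949/137438953472 → NEW=255, ERR=-17303101495411/137438953472
(4,0): OLD=383800735233/2147483648 → NEW=255, ERR=-163807595007/2147483648
(4,1): OLD=9320329435009/68719476736 → NEW=255, ERR=-8203137132671/68719476736
(4,2): OLD=134948761262255/1099511627776 → NEW=0, ERR=134948761262255/1099511627776
(4,3): OLD=3750003528141185/17592186044416 → NEW=255, ERR=-736003913184895/17592186044416
(4,4): OLD=46037077291559687/281474976710656 → NEW=255, ERR=-25739041769657593/281474976710656
Row 0: .....
Row 1: .#.#.
Row 2: #.#.#
Row 3: #####
Row 4: ##.##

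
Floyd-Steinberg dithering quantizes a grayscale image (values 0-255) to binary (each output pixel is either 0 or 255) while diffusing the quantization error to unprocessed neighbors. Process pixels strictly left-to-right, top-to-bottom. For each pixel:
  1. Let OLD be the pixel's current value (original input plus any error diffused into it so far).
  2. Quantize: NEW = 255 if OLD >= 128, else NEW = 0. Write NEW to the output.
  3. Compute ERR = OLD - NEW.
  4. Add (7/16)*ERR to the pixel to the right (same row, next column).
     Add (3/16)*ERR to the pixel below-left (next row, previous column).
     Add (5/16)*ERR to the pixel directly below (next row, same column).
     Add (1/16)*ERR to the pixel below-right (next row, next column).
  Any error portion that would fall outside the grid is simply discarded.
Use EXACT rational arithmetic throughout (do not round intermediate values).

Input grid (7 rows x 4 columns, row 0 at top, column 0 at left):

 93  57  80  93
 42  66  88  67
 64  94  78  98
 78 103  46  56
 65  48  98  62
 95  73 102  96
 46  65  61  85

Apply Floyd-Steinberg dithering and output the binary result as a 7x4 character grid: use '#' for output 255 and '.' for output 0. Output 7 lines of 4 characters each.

Answer: ...#
.#..
..#.
.#..
..#.
#..#
....

Derivation:
(0,0): OLD=93 → NEW=0, ERR=93
(0,1): OLD=1563/16 → NEW=0, ERR=1563/16
(0,2): OLD=31421/256 → NEW=0, ERR=31421/256
(0,3): OLD=600875/4096 → NEW=255, ERR=-443605/4096
(1,0): OLD=22881/256 → NEW=0, ERR=22881/256
(1,1): OLD=336807/2048 → NEW=255, ERR=-185433/2048
(1,2): OLD=4754099/65536 → NEW=0, ERR=4754099/65536
(1,3): OLD=76088661/1048576 → NEW=0, ERR=76088661/1048576
(2,0): OLD=2456093/32768 → NEW=0, ERR=2456093/32768
(2,1): OLD=123401999/1048576 → NEW=0, ERR=123401999/1048576
(2,2): OLD=335761131/2097152 → NEW=255, ERR=-199012629/2097152
(2,3): OLD=2808263711/33554432 → NEW=0, ERR=2808263711/33554432
(3,0): OLD=2071803725/16777216 → NEW=0, ERR=2071803725/16777216
(3,1): OLD=48504854483/268435456 → NEW=255, ERR=-19946186797/268435456
(3,2): OLD=29566346285/4294967296 → NEW=0, ERR=29566346285/4294967296
(3,3): OLD=5444966032059/68719476736 → NEW=0, ERR=5444966032059/68719476736
(4,0): OLD=385078611849/4294967296 → NEW=0, ERR=385078611849/4294967296
(4,1): OLD=2508735507483/34359738368 → NEW=0, ERR=2508735507483/34359738368
(4,2): OLD=156468418605755/1099511627776 → NEW=255, ERR=-123907046477125/1099511627776
(4,3): OLD=666532476627597/17592186044416 → NEW=0, ERR=666532476627597/17592186044416
(5,0): OLD=75156153315769/549755813888 → NEW=255, ERR=-65031579225671/549755813888
(5,1): OLD=502044138482223/17592186044416 → NEW=0, ERR=502044138482223/17592186044416
(5,2): OLD=799883215168955/8796093022208 → NEW=0, ERR=799883215168955/8796093022208
(5,3): OLD=39570112416092331/281474976710656 → NEW=255, ERR=-32206006645124949/281474976710656
(6,0): OLD=4048928668029485/281474976710656 → NEW=0, ERR=4048928668029485/281474976710656
(6,1): OLD=404732627626542603/4503599627370496 → NEW=0, ERR=404732627626542603/4503599627370496
(6,2): OLD=7858977641017378653/72057594037927936 → NEW=0, ERR=7858977641017378653/72057594037927936
(6,3): OLD=118340126171607788171/1152921504606846976 → NEW=0, ERR=118340126171607788171/1152921504606846976
Row 0: ...#
Row 1: .#..
Row 2: ..#.
Row 3: .#..
Row 4: ..#.
Row 5: #..#
Row 6: ....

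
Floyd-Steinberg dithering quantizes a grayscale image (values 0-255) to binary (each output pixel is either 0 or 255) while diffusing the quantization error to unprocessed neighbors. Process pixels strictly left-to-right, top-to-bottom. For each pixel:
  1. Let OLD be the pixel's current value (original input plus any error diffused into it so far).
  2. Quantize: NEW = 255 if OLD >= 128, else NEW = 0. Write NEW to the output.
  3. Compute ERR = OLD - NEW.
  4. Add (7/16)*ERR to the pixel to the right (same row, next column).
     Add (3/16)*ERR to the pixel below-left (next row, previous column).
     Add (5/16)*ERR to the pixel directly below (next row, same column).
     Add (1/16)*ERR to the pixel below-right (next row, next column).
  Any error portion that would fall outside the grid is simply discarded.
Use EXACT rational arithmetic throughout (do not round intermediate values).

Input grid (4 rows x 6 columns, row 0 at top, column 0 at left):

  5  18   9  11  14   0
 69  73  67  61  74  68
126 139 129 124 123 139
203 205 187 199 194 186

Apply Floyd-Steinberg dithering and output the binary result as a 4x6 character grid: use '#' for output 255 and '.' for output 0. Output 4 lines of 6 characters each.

Answer: ......
...#..
##.#.#
######

Derivation:
(0,0): OLD=5 → NEW=0, ERR=5
(0,1): OLD=323/16 → NEW=0, ERR=323/16
(0,2): OLD=4565/256 → NEW=0, ERR=4565/256
(0,3): OLD=77011/4096 → NEW=0, ERR=77011/4096
(0,4): OLD=1456581/65536 → NEW=0, ERR=1456581/65536
(0,5): OLD=10196067/1048576 → NEW=0, ERR=10196067/1048576
(1,0): OLD=19033/256 → NEW=0, ERR=19033/256
(1,1): OLD=236527/2048 → NEW=0, ERR=236527/2048
(1,2): OLD=8381211/65536 → NEW=0, ERR=8381211/65536
(1,3): OLD=33582719/262144 → NEW=255, ERR=-33264001/262144
(1,4): OLD=476951453/16777216 → NEW=0, ERR=476951453/16777216
(1,5): OLD=22780841275/268435456 → NEW=0, ERR=22780841275/268435456
(2,0): OLD=5599669/32768 → NEW=255, ERR=-2756171/32768
(2,1): OLD=175026071/1048576 → NEW=255, ERR=-92360809/1048576
(2,2): OLD=1910165893/16777216 → NEW=0, ERR=1910165893/16777216
(2,3): OLD=19794560925/134217728 → NEW=255, ERR=-14430959715/134217728
(2,4): OLD=398683844439/4294967296 → NEW=0, ERR=398683844439/4294967296
(2,5): OLD=14287361051345/68719476736 → NEW=255, ERR=-3236105516335/68719476736
(3,0): OLD=2687705061/16777216 → NEW=255, ERR=-1590485019/16777216
(3,1): OLD=20413173377/134217728 → NEW=255, ERR=-13812347263/134217728
(3,2): OLD=163092292179/1073741824 → NEW=255, ERR=-110711872941/1073741824
(3,3): OLD=9951343875641/68719476736 → NEW=255, ERR=-7572122692039/68719476736
(3,4): OLD=87549068288153/549755813888 → NEW=255, ERR=-52638664253287/549755813888
(3,5): OLD=1189189963792471/8796093022208 → NEW=255, ERR=-1053813756870569/8796093022208
Row 0: ......
Row 1: ...#..
Row 2: ##.#.#
Row 3: ######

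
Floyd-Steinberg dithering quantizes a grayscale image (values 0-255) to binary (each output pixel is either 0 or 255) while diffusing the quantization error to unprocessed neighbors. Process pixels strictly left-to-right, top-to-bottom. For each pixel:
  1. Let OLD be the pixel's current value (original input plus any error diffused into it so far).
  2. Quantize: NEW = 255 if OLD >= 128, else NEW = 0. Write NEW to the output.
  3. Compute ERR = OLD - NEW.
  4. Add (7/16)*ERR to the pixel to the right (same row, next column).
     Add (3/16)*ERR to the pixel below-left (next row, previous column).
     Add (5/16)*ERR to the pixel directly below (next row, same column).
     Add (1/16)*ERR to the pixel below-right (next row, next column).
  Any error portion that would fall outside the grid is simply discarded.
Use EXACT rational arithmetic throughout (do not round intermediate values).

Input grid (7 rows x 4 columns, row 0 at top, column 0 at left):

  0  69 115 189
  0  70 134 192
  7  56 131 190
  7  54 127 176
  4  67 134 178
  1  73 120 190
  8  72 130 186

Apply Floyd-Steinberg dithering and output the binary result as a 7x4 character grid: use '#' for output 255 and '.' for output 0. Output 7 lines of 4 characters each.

(0,0): OLD=0 → NEW=0, ERR=0
(0,1): OLD=69 → NEW=0, ERR=69
(0,2): OLD=2323/16 → NEW=255, ERR=-1757/16
(0,3): OLD=36085/256 → NEW=255, ERR=-29195/256
(1,0): OLD=207/16 → NEW=0, ERR=207/16
(1,1): OLD=9809/128 → NEW=0, ERR=9809/128
(1,2): OLD=475709/4096 → NEW=0, ERR=475709/4096
(1,3): OLD=13127483/65536 → NEW=255, ERR=-3584197/65536
(2,0): OLD=52043/2048 → NEW=0, ERR=52043/2048
(2,1): OLD=7448177/65536 → NEW=0, ERR=7448177/65536
(2,2): OLD=27728379/131072 → NEW=255, ERR=-5694981/131072
(2,3): OLD=337974731/2097152 → NEW=255, ERR=-196799029/2097152
(3,0): OLD=38011443/1048576 → NEW=0, ERR=38011443/1048576
(3,1): OLD=1657870397/16777216 → NEW=0, ERR=1657870397/16777216
(3,2): OLD=39235164467/268435456 → NEW=255, ERR=-29215876813/268435456
(3,3): OLD=413788406757/4294967296 → NEW=0, ERR=413788406757/4294967296
(4,0): OLD=9088268455/268435456 → NEW=0, ERR=9088268455/268435456
(4,1): OLD=203046809373/2147483648 → NEW=0, ERR=203046809373/2147483648
(4,2): OLD=11379575110709/68719476736 → NEW=255, ERR=-6143891456971/68719476736
(4,3): OLD=178329637621763/1099511627776 → NEW=255, ERR=-102045827461117/1099511627776
(5,0): OLD=1007030904687/34359738368 → NEW=0, ERR=1007030904687/34359738368
(5,1): OLD=110745193346513/1099511627776 → NEW=0, ERR=110745193346513/1099511627776
(5,2): OLD=137036865388341/1099511627776 → NEW=0, ERR=137036865388341/1099511627776
(5,3): OLD=1846621002770153/8796093022208 → NEW=255, ERR=-396382717892887/8796093022208
(6,0): OLD=634098013144787/17592186044416 → NEW=0, ERR=634098013144787/17592186044416
(6,1): OLD=40657869244741893/281474976710656 → NEW=255, ERR=-31118249816475387/281474976710656
(6,2): OLD=533345419118903427/4503599627370496 → NEW=0, ERR=533345419118903427/4503599627370496
(6,3): OLD=16682693667711774101/72057594037927936 → NEW=255, ERR=-1691992811959849579/72057594037927936
Row 0: ..##
Row 1: ...#
Row 2: ..##
Row 3: ..#.
Row 4: ..##
Row 5: ...#
Row 6: .#.#

Answer: ..##
...#
..##
..#.
..##
...#
.#.#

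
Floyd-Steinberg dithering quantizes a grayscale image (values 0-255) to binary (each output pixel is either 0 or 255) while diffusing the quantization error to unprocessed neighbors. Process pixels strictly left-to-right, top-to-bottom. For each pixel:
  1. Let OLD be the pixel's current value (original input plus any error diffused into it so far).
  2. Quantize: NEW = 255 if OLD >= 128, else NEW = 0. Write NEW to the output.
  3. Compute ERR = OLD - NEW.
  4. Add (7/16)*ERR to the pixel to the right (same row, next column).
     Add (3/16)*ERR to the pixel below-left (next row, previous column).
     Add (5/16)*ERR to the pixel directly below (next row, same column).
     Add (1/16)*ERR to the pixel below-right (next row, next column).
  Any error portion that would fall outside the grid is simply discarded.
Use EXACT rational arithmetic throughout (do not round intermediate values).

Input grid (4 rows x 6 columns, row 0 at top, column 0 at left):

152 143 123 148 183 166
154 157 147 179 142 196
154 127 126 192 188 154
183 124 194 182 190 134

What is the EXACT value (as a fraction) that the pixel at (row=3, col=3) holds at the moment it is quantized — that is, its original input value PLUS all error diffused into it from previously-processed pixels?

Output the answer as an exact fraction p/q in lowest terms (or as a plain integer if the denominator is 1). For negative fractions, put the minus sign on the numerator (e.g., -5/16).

(0,0): OLD=152 → NEW=255, ERR=-103
(0,1): OLD=1567/16 → NEW=0, ERR=1567/16
(0,2): OLD=42457/256 → NEW=255, ERR=-22823/256
(0,3): OLD=446447/4096 → NEW=0, ERR=446447/4096
(0,4): OLD=15118217/65536 → NEW=255, ERR=-1593463/65536
(0,5): OLD=162909375/1048576 → NEW=255, ERR=-104477505/1048576
(1,0): OLD=35885/256 → NEW=255, ERR=-29395/256
(1,1): OLD=233915/2048 → NEW=0, ERR=233915/2048
(1,2): OLD=12823255/65536 → NEW=255, ERR=-3888425/65536
(1,3): OLD=46392203/262144 → NEW=255, ERR=-20454517/262144
(1,4): OLD=1483019073/16777216 → NEW=0, ERR=1483019073/16777216
(1,5): OLD=54228355959/268435456 → NEW=255, ERR=-14222685321/268435456
(2,0): OLD=4572217/32768 → NEW=255, ERR=-3783623/32768
(2,1): OLD=98434435/1048576 → NEW=0, ERR=98434435/1048576
(2,2): OLD=2366206537/16777216 → NEW=255, ERR=-1911983543/16777216
(2,3): OLD=17531948865/134217728 → NEW=255, ERR=-16693571775/134217728
(2,4): OLD=628771891267/4294967296 → NEW=255, ERR=-466444769213/4294967296
(2,5): OLD=6559524089861/68719476736 → NEW=0, ERR=6559524089861/68719476736
(3,0): OLD=2760154153/16777216 → NEW=255, ERR=-1518035927/16777216
(3,1): OLD=11430667125/134217728 → NEW=0, ERR=11430667125/134217728
(3,2): OLD=191333024111/1073741824 → NEW=255, ERR=-82471141009/1073741824
(3,3): OLD=5637979239053/68719476736 → NEW=0, ERR=5637979239053/68719476736
Target (3,3): original=182, with diffused error = 5637979239053/68719476736

Answer: 5637979239053/68719476736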